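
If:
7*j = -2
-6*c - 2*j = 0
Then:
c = 2/21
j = -2/7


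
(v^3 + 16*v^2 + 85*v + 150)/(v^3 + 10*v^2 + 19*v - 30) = (v + 5)/(v - 1)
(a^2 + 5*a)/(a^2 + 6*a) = (a + 5)/(a + 6)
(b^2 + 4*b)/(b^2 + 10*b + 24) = b/(b + 6)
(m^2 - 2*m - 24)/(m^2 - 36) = (m + 4)/(m + 6)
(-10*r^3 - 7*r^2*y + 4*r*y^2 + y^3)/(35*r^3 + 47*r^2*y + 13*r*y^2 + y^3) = (-2*r + y)/(7*r + y)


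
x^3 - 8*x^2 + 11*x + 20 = (x - 5)*(x - 4)*(x + 1)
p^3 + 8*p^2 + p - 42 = (p - 2)*(p + 3)*(p + 7)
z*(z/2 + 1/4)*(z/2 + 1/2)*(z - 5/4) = z^4/4 + z^3/16 - 11*z^2/32 - 5*z/32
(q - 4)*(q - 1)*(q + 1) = q^3 - 4*q^2 - q + 4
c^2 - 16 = (c - 4)*(c + 4)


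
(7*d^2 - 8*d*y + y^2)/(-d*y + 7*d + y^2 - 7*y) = (-7*d + y)/(y - 7)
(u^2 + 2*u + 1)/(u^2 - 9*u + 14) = (u^2 + 2*u + 1)/(u^2 - 9*u + 14)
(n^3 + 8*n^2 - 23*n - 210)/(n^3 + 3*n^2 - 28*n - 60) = (n + 7)/(n + 2)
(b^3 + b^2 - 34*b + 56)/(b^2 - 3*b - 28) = (-b^3 - b^2 + 34*b - 56)/(-b^2 + 3*b + 28)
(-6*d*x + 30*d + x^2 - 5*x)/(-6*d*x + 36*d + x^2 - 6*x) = (x - 5)/(x - 6)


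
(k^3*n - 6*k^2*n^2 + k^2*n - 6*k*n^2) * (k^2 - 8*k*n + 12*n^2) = k^5*n - 14*k^4*n^2 + k^4*n + 60*k^3*n^3 - 14*k^3*n^2 - 72*k^2*n^4 + 60*k^2*n^3 - 72*k*n^4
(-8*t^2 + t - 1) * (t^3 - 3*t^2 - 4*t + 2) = -8*t^5 + 25*t^4 + 28*t^3 - 17*t^2 + 6*t - 2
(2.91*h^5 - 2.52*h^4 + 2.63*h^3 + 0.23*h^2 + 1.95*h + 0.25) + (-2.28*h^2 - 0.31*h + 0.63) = 2.91*h^5 - 2.52*h^4 + 2.63*h^3 - 2.05*h^2 + 1.64*h + 0.88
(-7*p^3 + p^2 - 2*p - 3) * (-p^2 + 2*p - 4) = 7*p^5 - 15*p^4 + 32*p^3 - 5*p^2 + 2*p + 12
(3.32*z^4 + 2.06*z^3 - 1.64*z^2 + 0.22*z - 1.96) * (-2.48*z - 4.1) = -8.2336*z^5 - 18.7208*z^4 - 4.3788*z^3 + 6.1784*z^2 + 3.9588*z + 8.036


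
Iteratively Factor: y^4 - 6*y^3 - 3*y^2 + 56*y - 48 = (y - 1)*(y^3 - 5*y^2 - 8*y + 48) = (y - 4)*(y - 1)*(y^2 - y - 12) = (y - 4)*(y - 1)*(y + 3)*(y - 4)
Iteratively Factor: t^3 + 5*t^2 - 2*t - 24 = (t - 2)*(t^2 + 7*t + 12) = (t - 2)*(t + 4)*(t + 3)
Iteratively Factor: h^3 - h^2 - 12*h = (h - 4)*(h^2 + 3*h) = (h - 4)*(h + 3)*(h)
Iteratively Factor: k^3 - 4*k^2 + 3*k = (k)*(k^2 - 4*k + 3) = k*(k - 1)*(k - 3)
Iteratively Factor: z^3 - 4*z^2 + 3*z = (z - 3)*(z^2 - z) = z*(z - 3)*(z - 1)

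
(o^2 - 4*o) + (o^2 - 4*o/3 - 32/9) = 2*o^2 - 16*o/3 - 32/9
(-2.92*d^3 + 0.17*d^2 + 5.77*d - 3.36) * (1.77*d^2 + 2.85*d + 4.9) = -5.1684*d^5 - 8.0211*d^4 - 3.6106*d^3 + 11.3303*d^2 + 18.697*d - 16.464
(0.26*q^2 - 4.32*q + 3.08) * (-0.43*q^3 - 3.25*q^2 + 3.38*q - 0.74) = -0.1118*q^5 + 1.0126*q^4 + 13.5944*q^3 - 24.804*q^2 + 13.6072*q - 2.2792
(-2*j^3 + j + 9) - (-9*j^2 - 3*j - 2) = -2*j^3 + 9*j^2 + 4*j + 11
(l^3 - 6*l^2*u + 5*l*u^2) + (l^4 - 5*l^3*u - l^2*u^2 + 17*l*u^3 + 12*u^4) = l^4 - 5*l^3*u + l^3 - l^2*u^2 - 6*l^2*u + 17*l*u^3 + 5*l*u^2 + 12*u^4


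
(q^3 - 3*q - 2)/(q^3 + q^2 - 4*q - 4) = (q + 1)/(q + 2)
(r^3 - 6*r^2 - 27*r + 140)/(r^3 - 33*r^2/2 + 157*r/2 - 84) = 2*(r^2 + r - 20)/(2*r^2 - 19*r + 24)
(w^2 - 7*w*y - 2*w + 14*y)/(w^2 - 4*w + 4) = (w - 7*y)/(w - 2)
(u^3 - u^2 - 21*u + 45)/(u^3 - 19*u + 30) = (u - 3)/(u - 2)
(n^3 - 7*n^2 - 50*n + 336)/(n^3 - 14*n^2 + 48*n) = (n + 7)/n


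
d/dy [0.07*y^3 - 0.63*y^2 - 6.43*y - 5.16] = 0.21*y^2 - 1.26*y - 6.43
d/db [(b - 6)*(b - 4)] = 2*b - 10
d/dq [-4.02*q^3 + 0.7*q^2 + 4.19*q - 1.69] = -12.06*q^2 + 1.4*q + 4.19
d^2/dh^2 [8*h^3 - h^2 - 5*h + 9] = 48*h - 2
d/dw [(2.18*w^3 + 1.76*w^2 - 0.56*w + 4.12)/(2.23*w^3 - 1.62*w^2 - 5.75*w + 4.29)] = (3.5527136788005e-15*w^5 - 7.4564*w^4 - 22.5724*w^3 - 10.5334*w^2 + 28.4496*w + 21.2876)/(4.9729*w^6 - 7.2252*w^5 - 23.0206*w^4 + 37.7634*w^3 + 19.1629*w^2 - 49.335*w + 18.4041)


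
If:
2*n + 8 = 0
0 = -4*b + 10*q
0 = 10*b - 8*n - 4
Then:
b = -14/5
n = -4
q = -28/25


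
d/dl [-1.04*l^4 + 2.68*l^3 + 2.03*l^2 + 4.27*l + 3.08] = -4.16*l^3 + 8.04*l^2 + 4.06*l + 4.27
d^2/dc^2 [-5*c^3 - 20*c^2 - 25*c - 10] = -30*c - 40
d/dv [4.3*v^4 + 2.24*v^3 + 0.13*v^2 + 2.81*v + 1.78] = 17.2*v^3 + 6.72*v^2 + 0.26*v + 2.81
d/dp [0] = 0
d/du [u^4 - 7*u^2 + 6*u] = 4*u^3 - 14*u + 6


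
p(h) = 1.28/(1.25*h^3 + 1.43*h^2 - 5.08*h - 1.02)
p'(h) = 1.28*(-3.75*h^2 - 2.86*h + 5.08)/(1.25*h^3 + 1.43*h^2 - 5.08*h - 1.02)^2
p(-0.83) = 0.37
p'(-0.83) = 0.52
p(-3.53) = -0.06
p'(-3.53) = -0.10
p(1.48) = -0.95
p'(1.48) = -5.14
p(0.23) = -0.61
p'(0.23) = 1.23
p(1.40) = -0.67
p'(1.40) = -2.23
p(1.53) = -1.32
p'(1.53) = -11.03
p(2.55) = 0.08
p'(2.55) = -0.13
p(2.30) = 0.13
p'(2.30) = -0.27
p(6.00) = 0.00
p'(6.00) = -0.00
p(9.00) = 0.00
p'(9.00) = -0.00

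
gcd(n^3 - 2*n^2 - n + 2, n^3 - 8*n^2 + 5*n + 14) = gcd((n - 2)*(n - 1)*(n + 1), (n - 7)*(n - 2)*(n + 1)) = n^2 - n - 2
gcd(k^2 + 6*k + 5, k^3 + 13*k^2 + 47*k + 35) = k^2 + 6*k + 5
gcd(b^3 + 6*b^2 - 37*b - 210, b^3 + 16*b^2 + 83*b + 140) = b^2 + 12*b + 35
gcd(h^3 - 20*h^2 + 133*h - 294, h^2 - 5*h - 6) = h - 6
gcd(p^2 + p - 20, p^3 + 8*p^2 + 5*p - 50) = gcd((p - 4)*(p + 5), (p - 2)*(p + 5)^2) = p + 5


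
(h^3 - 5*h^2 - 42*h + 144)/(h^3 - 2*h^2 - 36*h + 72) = (h^2 - 11*h + 24)/(h^2 - 8*h + 12)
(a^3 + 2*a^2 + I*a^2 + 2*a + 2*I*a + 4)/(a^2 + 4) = (a^2 + a*(2 - I) - 2*I)/(a - 2*I)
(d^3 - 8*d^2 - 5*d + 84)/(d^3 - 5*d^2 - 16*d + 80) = (d^2 - 4*d - 21)/(d^2 - d - 20)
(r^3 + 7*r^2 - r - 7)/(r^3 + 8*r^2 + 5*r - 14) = (r + 1)/(r + 2)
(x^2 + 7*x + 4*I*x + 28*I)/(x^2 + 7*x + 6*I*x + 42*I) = (x + 4*I)/(x + 6*I)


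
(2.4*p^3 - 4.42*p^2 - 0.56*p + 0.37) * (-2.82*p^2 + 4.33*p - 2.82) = -6.768*p^5 + 22.8564*p^4 - 24.3274*p^3 + 8.9962*p^2 + 3.1813*p - 1.0434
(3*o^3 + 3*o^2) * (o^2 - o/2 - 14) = 3*o^5 + 3*o^4/2 - 87*o^3/2 - 42*o^2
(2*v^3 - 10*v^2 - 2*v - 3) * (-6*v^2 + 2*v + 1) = -12*v^5 + 64*v^4 - 6*v^3 + 4*v^2 - 8*v - 3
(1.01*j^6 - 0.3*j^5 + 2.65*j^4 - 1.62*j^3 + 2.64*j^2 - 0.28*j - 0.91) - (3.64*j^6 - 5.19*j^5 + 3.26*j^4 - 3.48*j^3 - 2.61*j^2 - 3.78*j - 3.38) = -2.63*j^6 + 4.89*j^5 - 0.61*j^4 + 1.86*j^3 + 5.25*j^2 + 3.5*j + 2.47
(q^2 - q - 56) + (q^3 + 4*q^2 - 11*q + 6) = q^3 + 5*q^2 - 12*q - 50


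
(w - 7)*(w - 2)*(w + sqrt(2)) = w^3 - 9*w^2 + sqrt(2)*w^2 - 9*sqrt(2)*w + 14*w + 14*sqrt(2)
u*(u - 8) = u^2 - 8*u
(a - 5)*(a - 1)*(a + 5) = a^3 - a^2 - 25*a + 25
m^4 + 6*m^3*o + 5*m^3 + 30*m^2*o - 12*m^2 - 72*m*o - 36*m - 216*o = (m - 3)*(m + 2)*(m + 6)*(m + 6*o)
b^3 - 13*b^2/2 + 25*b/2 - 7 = (b - 7/2)*(b - 2)*(b - 1)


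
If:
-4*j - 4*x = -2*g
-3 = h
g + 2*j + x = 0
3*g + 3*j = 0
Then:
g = 0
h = -3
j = 0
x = 0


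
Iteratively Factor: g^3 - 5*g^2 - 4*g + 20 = (g + 2)*(g^2 - 7*g + 10) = (g - 5)*(g + 2)*(g - 2)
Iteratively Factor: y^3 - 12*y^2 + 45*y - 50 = (y - 2)*(y^2 - 10*y + 25) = (y - 5)*(y - 2)*(y - 5)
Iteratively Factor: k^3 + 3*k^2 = (k)*(k^2 + 3*k) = k*(k + 3)*(k)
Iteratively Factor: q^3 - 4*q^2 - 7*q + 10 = (q + 2)*(q^2 - 6*q + 5) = (q - 5)*(q + 2)*(q - 1)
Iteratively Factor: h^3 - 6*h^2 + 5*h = (h)*(h^2 - 6*h + 5) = h*(h - 1)*(h - 5)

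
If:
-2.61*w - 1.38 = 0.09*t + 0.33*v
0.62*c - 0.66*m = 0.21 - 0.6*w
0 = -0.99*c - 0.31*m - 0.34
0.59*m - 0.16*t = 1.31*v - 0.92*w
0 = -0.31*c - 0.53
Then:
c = -1.71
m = 4.36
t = -436.31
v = 60.11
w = 6.92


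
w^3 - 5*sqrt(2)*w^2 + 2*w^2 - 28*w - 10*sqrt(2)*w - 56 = (w + 2)*(w - 7*sqrt(2))*(w + 2*sqrt(2))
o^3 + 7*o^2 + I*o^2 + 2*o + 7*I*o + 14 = (o + 7)*(o - I)*(o + 2*I)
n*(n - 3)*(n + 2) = n^3 - n^2 - 6*n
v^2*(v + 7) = v^3 + 7*v^2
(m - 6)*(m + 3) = m^2 - 3*m - 18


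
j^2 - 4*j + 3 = (j - 3)*(j - 1)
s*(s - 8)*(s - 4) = s^3 - 12*s^2 + 32*s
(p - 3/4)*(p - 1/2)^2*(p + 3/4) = p^4 - p^3 - 5*p^2/16 + 9*p/16 - 9/64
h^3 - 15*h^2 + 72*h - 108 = (h - 6)^2*(h - 3)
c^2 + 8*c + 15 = (c + 3)*(c + 5)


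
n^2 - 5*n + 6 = (n - 3)*(n - 2)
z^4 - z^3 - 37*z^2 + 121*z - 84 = (z - 4)*(z - 3)*(z - 1)*(z + 7)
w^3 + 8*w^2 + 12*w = w*(w + 2)*(w + 6)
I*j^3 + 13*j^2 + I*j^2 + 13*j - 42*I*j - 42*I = (j - 7*I)*(j - 6*I)*(I*j + I)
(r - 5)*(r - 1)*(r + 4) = r^3 - 2*r^2 - 19*r + 20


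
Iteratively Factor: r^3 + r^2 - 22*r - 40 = (r - 5)*(r^2 + 6*r + 8) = (r - 5)*(r + 4)*(r + 2)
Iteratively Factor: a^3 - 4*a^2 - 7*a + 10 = (a - 1)*(a^2 - 3*a - 10) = (a - 5)*(a - 1)*(a + 2)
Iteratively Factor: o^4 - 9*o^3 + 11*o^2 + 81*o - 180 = (o - 5)*(o^3 - 4*o^2 - 9*o + 36) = (o - 5)*(o - 3)*(o^2 - o - 12) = (o - 5)*(o - 4)*(o - 3)*(o + 3)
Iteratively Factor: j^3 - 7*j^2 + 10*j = (j)*(j^2 - 7*j + 10) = j*(j - 5)*(j - 2)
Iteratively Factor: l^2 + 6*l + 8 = (l + 4)*(l + 2)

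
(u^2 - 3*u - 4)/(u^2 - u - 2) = (u - 4)/(u - 2)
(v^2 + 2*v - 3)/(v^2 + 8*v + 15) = (v - 1)/(v + 5)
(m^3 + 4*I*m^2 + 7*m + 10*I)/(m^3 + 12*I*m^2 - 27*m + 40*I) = (m^2 - I*m + 2)/(m^2 + 7*I*m + 8)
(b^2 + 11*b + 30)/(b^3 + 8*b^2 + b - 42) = (b^2 + 11*b + 30)/(b^3 + 8*b^2 + b - 42)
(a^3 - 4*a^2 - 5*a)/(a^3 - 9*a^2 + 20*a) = (a + 1)/(a - 4)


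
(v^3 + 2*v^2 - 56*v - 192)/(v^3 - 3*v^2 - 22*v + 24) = (v^2 - 2*v - 48)/(v^2 - 7*v + 6)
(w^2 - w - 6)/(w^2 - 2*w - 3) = (w + 2)/(w + 1)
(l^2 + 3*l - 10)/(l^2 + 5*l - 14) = (l + 5)/(l + 7)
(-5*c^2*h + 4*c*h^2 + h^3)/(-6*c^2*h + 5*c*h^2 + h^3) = (5*c + h)/(6*c + h)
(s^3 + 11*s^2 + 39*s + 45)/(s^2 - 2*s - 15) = (s^2 + 8*s + 15)/(s - 5)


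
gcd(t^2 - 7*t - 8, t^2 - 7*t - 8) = t^2 - 7*t - 8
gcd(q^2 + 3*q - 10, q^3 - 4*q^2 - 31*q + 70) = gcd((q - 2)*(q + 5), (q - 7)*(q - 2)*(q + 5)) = q^2 + 3*q - 10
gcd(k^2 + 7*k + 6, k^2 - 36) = k + 6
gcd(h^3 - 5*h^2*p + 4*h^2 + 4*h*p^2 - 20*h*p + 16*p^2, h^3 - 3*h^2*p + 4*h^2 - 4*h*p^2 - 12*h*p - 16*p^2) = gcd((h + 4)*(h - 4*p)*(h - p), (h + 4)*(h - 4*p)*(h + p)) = -h^2 + 4*h*p - 4*h + 16*p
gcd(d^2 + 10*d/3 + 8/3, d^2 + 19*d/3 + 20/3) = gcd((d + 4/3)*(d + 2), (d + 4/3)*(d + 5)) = d + 4/3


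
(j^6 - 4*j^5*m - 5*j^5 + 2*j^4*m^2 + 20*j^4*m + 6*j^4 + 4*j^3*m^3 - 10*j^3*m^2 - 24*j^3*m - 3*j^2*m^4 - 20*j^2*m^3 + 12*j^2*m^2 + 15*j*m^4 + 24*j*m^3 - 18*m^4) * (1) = j^6 - 4*j^5*m - 5*j^5 + 2*j^4*m^2 + 20*j^4*m + 6*j^4 + 4*j^3*m^3 - 10*j^3*m^2 - 24*j^3*m - 3*j^2*m^4 - 20*j^2*m^3 + 12*j^2*m^2 + 15*j*m^4 + 24*j*m^3 - 18*m^4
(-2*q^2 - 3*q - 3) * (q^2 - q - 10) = -2*q^4 - q^3 + 20*q^2 + 33*q + 30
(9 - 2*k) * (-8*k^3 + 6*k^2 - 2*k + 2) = 16*k^4 - 84*k^3 + 58*k^2 - 22*k + 18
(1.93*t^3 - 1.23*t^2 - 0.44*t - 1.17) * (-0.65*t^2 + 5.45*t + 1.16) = -1.2545*t^5 + 11.318*t^4 - 4.1787*t^3 - 3.0643*t^2 - 6.8869*t - 1.3572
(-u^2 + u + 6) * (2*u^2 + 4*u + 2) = -2*u^4 - 2*u^3 + 14*u^2 + 26*u + 12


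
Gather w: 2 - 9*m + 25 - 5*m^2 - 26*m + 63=-5*m^2 - 35*m + 90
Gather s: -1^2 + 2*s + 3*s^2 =3*s^2 + 2*s - 1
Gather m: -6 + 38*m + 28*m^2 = 28*m^2 + 38*m - 6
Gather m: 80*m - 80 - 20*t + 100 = 80*m - 20*t + 20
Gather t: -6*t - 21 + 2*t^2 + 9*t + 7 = 2*t^2 + 3*t - 14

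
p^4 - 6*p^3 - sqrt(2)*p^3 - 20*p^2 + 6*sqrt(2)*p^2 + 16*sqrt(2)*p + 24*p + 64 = (p - 8)*(p + 2)*(p - 2*sqrt(2))*(p + sqrt(2))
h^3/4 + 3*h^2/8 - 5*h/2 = h*(h/4 + 1)*(h - 5/2)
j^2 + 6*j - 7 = (j - 1)*(j + 7)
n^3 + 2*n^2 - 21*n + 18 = (n - 3)*(n - 1)*(n + 6)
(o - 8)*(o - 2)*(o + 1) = o^3 - 9*o^2 + 6*o + 16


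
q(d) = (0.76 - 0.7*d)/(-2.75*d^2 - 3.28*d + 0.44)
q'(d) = (0.76 - 0.7*d)*(5.5*d + 3.28)/(-2.75*d^2 - 3.28*d + 0.44)^2 - 0.7/(-2.75*d^2 - 3.28*d + 0.44) = (-1.925*d^2 + 4.18*d + 2.1848)/(7.5625*d^4 + 18.04*d^3 + 8.3384*d^2 - 2.8864*d + 0.1936)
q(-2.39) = -0.33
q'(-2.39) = -0.34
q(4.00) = 0.04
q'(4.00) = -0.00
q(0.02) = 2.00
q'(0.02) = 16.27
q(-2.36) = -0.34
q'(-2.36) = -0.36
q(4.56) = 0.03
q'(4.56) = -0.00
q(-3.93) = -0.12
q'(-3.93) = -0.05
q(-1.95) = -0.59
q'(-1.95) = -1.01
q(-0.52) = 0.80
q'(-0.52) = -0.26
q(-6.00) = -0.06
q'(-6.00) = -0.01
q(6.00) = 0.03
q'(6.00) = -0.00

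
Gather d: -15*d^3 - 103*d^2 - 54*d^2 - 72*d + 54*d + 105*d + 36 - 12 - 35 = -15*d^3 - 157*d^2 + 87*d - 11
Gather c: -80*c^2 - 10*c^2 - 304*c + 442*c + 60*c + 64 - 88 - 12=-90*c^2 + 198*c - 36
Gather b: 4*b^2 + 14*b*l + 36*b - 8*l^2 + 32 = 4*b^2 + b*(14*l + 36) - 8*l^2 + 32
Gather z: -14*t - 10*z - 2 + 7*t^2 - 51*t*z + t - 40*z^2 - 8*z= 7*t^2 - 13*t - 40*z^2 + z*(-51*t - 18) - 2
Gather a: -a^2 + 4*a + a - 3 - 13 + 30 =-a^2 + 5*a + 14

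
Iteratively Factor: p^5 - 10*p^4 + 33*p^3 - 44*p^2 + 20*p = (p)*(p^4 - 10*p^3 + 33*p^2 - 44*p + 20) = p*(p - 1)*(p^3 - 9*p^2 + 24*p - 20) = p*(p - 2)*(p - 1)*(p^2 - 7*p + 10) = p*(p - 2)^2*(p - 1)*(p - 5)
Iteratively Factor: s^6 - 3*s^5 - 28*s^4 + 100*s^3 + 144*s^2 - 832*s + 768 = (s - 2)*(s^5 - s^4 - 30*s^3 + 40*s^2 + 224*s - 384) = (s - 2)^2*(s^4 + s^3 - 28*s^2 - 16*s + 192) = (s - 4)*(s - 2)^2*(s^3 + 5*s^2 - 8*s - 48) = (s - 4)*(s - 3)*(s - 2)^2*(s^2 + 8*s + 16) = (s - 4)*(s - 3)*(s - 2)^2*(s + 4)*(s + 4)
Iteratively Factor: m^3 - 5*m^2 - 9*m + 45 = (m + 3)*(m^2 - 8*m + 15) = (m - 5)*(m + 3)*(m - 3)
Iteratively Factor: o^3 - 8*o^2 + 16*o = (o - 4)*(o^2 - 4*o) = o*(o - 4)*(o - 4)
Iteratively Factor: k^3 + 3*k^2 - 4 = (k - 1)*(k^2 + 4*k + 4) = (k - 1)*(k + 2)*(k + 2)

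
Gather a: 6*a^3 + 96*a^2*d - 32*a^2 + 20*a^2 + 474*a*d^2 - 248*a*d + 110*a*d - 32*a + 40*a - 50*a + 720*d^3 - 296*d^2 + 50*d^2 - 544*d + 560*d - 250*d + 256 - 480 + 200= 6*a^3 + a^2*(96*d - 12) + a*(474*d^2 - 138*d - 42) + 720*d^3 - 246*d^2 - 234*d - 24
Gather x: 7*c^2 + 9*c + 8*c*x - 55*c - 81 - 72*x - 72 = 7*c^2 - 46*c + x*(8*c - 72) - 153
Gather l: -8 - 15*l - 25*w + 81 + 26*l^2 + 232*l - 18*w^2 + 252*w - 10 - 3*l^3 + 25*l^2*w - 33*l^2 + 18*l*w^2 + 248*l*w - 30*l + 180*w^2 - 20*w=-3*l^3 + l^2*(25*w - 7) + l*(18*w^2 + 248*w + 187) + 162*w^2 + 207*w + 63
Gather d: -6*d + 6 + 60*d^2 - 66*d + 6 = 60*d^2 - 72*d + 12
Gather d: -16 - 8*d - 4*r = -8*d - 4*r - 16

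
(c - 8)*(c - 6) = c^2 - 14*c + 48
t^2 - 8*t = t*(t - 8)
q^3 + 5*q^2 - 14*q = q*(q - 2)*(q + 7)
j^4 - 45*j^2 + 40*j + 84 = (j - 6)*(j - 2)*(j + 1)*(j + 7)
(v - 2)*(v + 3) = v^2 + v - 6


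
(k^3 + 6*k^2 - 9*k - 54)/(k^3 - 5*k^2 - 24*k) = (k^2 + 3*k - 18)/(k*(k - 8))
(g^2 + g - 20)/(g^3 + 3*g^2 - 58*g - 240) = (g - 4)/(g^2 - 2*g - 48)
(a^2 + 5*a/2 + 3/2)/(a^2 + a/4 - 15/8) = 4*(a + 1)/(4*a - 5)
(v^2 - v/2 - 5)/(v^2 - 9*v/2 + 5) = (v + 2)/(v - 2)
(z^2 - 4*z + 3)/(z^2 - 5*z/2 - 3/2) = 2*(z - 1)/(2*z + 1)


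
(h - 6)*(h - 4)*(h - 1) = h^3 - 11*h^2 + 34*h - 24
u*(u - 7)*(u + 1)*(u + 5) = u^4 - u^3 - 37*u^2 - 35*u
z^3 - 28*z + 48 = (z - 4)*(z - 2)*(z + 6)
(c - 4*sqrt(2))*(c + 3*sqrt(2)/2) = c^2 - 5*sqrt(2)*c/2 - 12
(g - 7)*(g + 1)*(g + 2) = g^3 - 4*g^2 - 19*g - 14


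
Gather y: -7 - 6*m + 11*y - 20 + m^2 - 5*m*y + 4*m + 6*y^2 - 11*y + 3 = m^2 - 5*m*y - 2*m + 6*y^2 - 24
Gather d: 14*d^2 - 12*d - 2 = 14*d^2 - 12*d - 2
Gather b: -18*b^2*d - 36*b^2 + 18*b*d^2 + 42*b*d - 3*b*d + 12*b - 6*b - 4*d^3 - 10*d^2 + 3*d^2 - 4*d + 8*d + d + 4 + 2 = b^2*(-18*d - 36) + b*(18*d^2 + 39*d + 6) - 4*d^3 - 7*d^2 + 5*d + 6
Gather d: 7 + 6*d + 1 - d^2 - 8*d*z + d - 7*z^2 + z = -d^2 + d*(7 - 8*z) - 7*z^2 + z + 8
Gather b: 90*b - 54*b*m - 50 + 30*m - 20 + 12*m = b*(90 - 54*m) + 42*m - 70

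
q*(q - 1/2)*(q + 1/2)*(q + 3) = q^4 + 3*q^3 - q^2/4 - 3*q/4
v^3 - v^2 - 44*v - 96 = (v - 8)*(v + 3)*(v + 4)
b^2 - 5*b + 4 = (b - 4)*(b - 1)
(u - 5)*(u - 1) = u^2 - 6*u + 5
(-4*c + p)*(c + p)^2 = -4*c^3 - 7*c^2*p - 2*c*p^2 + p^3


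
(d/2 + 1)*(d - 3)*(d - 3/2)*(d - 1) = d^4/2 - 7*d^3/4 - d^2 + 27*d/4 - 9/2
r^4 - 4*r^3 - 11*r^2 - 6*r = r*(r - 6)*(r + 1)^2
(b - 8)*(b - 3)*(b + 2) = b^3 - 9*b^2 + 2*b + 48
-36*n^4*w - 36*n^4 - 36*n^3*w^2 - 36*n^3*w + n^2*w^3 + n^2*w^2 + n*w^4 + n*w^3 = (-6*n + w)*(n + w)*(6*n + w)*(n*w + n)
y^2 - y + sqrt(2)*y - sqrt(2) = (y - 1)*(y + sqrt(2))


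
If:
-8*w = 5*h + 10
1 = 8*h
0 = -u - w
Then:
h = 1/8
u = 85/64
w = -85/64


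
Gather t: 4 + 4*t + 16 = 4*t + 20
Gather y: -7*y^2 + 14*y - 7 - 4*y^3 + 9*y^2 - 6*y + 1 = -4*y^3 + 2*y^2 + 8*y - 6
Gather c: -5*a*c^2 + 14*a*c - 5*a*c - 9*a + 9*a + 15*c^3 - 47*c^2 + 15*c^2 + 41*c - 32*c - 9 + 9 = 15*c^3 + c^2*(-5*a - 32) + c*(9*a + 9)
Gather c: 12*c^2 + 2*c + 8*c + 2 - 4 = 12*c^2 + 10*c - 2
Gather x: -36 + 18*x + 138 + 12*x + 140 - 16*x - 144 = 14*x + 98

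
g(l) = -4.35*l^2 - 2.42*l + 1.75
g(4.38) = -92.30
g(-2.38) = -17.13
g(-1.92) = -9.64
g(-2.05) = -11.57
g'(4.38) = -40.53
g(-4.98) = -94.08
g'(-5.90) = 48.91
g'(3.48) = -32.70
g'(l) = -8.7*l - 2.42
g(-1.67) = -6.34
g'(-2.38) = 18.29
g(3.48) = -59.35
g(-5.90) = -135.40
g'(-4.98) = 40.91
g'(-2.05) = 15.42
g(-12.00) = -595.61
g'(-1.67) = 12.11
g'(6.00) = -54.62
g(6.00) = -169.37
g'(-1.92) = 14.28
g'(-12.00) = 101.98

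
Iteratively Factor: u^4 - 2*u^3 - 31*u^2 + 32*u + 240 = (u + 3)*(u^3 - 5*u^2 - 16*u + 80) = (u + 3)*(u + 4)*(u^2 - 9*u + 20) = (u - 4)*(u + 3)*(u + 4)*(u - 5)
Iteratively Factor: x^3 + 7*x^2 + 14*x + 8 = (x + 2)*(x^2 + 5*x + 4) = (x + 2)*(x + 4)*(x + 1)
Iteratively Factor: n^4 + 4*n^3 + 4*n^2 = (n)*(n^3 + 4*n^2 + 4*n) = n*(n + 2)*(n^2 + 2*n) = n^2*(n + 2)*(n + 2)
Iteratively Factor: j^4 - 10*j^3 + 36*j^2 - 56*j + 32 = (j - 2)*(j^3 - 8*j^2 + 20*j - 16) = (j - 4)*(j - 2)*(j^2 - 4*j + 4) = (j - 4)*(j - 2)^2*(j - 2)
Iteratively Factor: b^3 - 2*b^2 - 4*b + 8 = (b - 2)*(b^2 - 4) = (b - 2)^2*(b + 2)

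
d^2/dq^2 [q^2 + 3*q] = 2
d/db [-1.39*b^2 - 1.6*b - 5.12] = -2.78*b - 1.6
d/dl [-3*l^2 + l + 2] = 1 - 6*l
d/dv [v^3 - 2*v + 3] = 3*v^2 - 2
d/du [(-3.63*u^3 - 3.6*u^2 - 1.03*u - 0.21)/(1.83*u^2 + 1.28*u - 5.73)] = (-6.6429*u^4 - 9.2928*u^3 + 59.6766*u^2 + 42.0246*u + 6.1707)/(3.3489*u^4 + 4.6848*u^3 - 19.3334*u^2 - 14.6688*u + 32.8329)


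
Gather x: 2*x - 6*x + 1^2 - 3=-4*x - 2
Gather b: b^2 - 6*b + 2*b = b^2 - 4*b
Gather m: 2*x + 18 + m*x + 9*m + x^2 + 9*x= m*(x + 9) + x^2 + 11*x + 18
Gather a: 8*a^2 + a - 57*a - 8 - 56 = 8*a^2 - 56*a - 64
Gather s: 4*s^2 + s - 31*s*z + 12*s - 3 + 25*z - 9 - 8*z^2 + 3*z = 4*s^2 + s*(13 - 31*z) - 8*z^2 + 28*z - 12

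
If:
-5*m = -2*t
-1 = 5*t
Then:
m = -2/25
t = -1/5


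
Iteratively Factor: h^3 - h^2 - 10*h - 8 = (h - 4)*(h^2 + 3*h + 2) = (h - 4)*(h + 2)*(h + 1)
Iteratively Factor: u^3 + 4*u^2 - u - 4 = (u - 1)*(u^2 + 5*u + 4) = (u - 1)*(u + 4)*(u + 1)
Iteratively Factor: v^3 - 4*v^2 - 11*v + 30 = (v - 2)*(v^2 - 2*v - 15) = (v - 5)*(v - 2)*(v + 3)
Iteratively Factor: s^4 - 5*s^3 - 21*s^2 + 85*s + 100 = (s - 5)*(s^3 - 21*s - 20) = (s - 5)^2*(s^2 + 5*s + 4) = (s - 5)^2*(s + 4)*(s + 1)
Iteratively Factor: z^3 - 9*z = (z - 3)*(z^2 + 3*z) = z*(z - 3)*(z + 3)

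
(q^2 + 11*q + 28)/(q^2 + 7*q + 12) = (q + 7)/(q + 3)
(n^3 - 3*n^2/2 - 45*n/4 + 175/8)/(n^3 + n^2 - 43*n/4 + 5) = (4*n^2 + 4*n - 35)/(2*(2*n^2 + 7*n - 4))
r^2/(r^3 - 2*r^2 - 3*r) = r/(r^2 - 2*r - 3)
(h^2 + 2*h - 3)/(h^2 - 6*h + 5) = (h + 3)/(h - 5)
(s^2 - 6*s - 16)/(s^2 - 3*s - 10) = (s - 8)/(s - 5)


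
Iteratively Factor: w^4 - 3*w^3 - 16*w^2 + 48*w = (w)*(w^3 - 3*w^2 - 16*w + 48) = w*(w - 4)*(w^2 + w - 12) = w*(w - 4)*(w + 4)*(w - 3)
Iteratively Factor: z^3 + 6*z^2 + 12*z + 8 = (z + 2)*(z^2 + 4*z + 4) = (z + 2)^2*(z + 2)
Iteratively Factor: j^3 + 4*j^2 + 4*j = (j + 2)*(j^2 + 2*j) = (j + 2)^2*(j)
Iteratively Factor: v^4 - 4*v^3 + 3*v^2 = (v)*(v^3 - 4*v^2 + 3*v) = v*(v - 1)*(v^2 - 3*v) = v*(v - 3)*(v - 1)*(v)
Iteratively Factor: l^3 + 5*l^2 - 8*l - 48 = (l + 4)*(l^2 + l - 12) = (l - 3)*(l + 4)*(l + 4)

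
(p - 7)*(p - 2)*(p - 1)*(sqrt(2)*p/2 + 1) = sqrt(2)*p^4/2 - 5*sqrt(2)*p^3 + p^3 - 10*p^2 + 23*sqrt(2)*p^2/2 - 7*sqrt(2)*p + 23*p - 14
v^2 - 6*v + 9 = (v - 3)^2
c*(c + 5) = c^2 + 5*c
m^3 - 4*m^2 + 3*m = m*(m - 3)*(m - 1)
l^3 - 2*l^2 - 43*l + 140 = (l - 5)*(l - 4)*(l + 7)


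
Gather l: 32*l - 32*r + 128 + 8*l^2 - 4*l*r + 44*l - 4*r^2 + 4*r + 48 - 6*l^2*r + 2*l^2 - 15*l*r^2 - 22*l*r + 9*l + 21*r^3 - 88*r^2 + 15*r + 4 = l^2*(10 - 6*r) + l*(-15*r^2 - 26*r + 85) + 21*r^3 - 92*r^2 - 13*r + 180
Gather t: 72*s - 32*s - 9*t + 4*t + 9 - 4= 40*s - 5*t + 5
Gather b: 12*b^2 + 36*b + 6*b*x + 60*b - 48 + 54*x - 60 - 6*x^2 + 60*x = 12*b^2 + b*(6*x + 96) - 6*x^2 + 114*x - 108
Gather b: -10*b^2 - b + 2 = -10*b^2 - b + 2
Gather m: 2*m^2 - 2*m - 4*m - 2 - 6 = 2*m^2 - 6*m - 8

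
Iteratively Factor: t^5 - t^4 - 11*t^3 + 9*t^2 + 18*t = (t - 2)*(t^4 + t^3 - 9*t^2 - 9*t) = (t - 3)*(t - 2)*(t^3 + 4*t^2 + 3*t) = (t - 3)*(t - 2)*(t + 1)*(t^2 + 3*t) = t*(t - 3)*(t - 2)*(t + 1)*(t + 3)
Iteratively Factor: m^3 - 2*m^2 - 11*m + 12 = (m - 1)*(m^2 - m - 12) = (m - 1)*(m + 3)*(m - 4)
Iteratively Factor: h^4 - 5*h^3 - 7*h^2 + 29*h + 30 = (h - 3)*(h^3 - 2*h^2 - 13*h - 10) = (h - 3)*(h + 1)*(h^2 - 3*h - 10) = (h - 5)*(h - 3)*(h + 1)*(h + 2)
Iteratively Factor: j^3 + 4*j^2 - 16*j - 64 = (j + 4)*(j^2 - 16) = (j + 4)^2*(j - 4)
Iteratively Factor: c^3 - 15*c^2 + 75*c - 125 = (c - 5)*(c^2 - 10*c + 25) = (c - 5)^2*(c - 5)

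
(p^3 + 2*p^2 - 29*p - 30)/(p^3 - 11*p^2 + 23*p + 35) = (p + 6)/(p - 7)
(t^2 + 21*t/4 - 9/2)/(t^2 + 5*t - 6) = (t - 3/4)/(t - 1)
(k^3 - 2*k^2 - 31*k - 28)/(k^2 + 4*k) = k - 6 - 7/k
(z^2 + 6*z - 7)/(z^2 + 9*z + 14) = (z - 1)/(z + 2)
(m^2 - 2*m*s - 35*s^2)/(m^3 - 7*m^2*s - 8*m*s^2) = (-m^2 + 2*m*s + 35*s^2)/(m*(-m^2 + 7*m*s + 8*s^2))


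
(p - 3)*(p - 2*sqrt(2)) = p^2 - 3*p - 2*sqrt(2)*p + 6*sqrt(2)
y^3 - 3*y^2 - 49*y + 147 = (y - 7)*(y - 3)*(y + 7)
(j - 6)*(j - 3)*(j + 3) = j^3 - 6*j^2 - 9*j + 54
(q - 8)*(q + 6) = q^2 - 2*q - 48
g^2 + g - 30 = (g - 5)*(g + 6)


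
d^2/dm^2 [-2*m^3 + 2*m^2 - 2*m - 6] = 4 - 12*m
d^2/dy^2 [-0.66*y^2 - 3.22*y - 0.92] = -1.32000000000000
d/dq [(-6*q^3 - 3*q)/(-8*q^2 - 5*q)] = 12*(4*q^2 + 5*q - 2)/(64*q^2 + 80*q + 25)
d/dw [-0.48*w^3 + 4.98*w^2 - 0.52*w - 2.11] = -1.44*w^2 + 9.96*w - 0.52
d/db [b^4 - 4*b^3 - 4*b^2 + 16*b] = 4*b^3 - 12*b^2 - 8*b + 16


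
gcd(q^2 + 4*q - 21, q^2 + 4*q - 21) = q^2 + 4*q - 21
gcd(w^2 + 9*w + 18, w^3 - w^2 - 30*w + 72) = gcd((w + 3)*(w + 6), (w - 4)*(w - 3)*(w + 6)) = w + 6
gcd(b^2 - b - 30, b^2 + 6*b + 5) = b + 5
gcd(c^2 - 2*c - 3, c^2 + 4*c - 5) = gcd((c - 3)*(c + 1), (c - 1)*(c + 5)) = 1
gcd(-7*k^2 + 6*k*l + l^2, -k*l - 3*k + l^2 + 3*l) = k - l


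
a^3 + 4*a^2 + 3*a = a*(a + 1)*(a + 3)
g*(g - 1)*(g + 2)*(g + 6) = g^4 + 7*g^3 + 4*g^2 - 12*g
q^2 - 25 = (q - 5)*(q + 5)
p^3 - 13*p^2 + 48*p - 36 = (p - 6)^2*(p - 1)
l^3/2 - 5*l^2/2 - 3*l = l*(l/2 + 1/2)*(l - 6)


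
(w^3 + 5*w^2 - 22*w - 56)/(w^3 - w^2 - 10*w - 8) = (w + 7)/(w + 1)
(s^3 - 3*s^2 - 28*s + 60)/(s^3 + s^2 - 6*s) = (s^2 - s - 30)/(s*(s + 3))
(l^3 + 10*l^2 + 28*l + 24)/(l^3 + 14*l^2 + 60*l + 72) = (l + 2)/(l + 6)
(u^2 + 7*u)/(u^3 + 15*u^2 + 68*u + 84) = u/(u^2 + 8*u + 12)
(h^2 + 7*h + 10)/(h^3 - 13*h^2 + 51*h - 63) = (h^2 + 7*h + 10)/(h^3 - 13*h^2 + 51*h - 63)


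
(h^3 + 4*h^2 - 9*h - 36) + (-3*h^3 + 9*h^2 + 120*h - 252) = -2*h^3 + 13*h^2 + 111*h - 288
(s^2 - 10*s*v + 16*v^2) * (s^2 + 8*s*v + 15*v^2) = s^4 - 2*s^3*v - 49*s^2*v^2 - 22*s*v^3 + 240*v^4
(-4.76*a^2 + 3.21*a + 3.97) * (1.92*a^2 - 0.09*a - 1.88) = -9.1392*a^4 + 6.5916*a^3 + 16.2823*a^2 - 6.3921*a - 7.4636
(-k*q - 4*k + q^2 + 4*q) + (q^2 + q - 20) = -k*q - 4*k + 2*q^2 + 5*q - 20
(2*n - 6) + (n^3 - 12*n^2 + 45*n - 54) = n^3 - 12*n^2 + 47*n - 60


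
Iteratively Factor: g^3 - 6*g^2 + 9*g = (g - 3)*(g^2 - 3*g) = g*(g - 3)*(g - 3)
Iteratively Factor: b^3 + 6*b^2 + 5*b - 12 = (b - 1)*(b^2 + 7*b + 12) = (b - 1)*(b + 4)*(b + 3)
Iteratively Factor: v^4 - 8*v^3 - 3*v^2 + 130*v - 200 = (v - 5)*(v^3 - 3*v^2 - 18*v + 40) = (v - 5)*(v - 2)*(v^2 - v - 20) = (v - 5)*(v - 2)*(v + 4)*(v - 5)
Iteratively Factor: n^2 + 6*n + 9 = (n + 3)*(n + 3)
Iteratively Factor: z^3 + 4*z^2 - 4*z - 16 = (z + 2)*(z^2 + 2*z - 8) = (z + 2)*(z + 4)*(z - 2)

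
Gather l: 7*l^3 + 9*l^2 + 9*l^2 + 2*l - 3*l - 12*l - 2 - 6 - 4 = 7*l^3 + 18*l^2 - 13*l - 12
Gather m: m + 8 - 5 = m + 3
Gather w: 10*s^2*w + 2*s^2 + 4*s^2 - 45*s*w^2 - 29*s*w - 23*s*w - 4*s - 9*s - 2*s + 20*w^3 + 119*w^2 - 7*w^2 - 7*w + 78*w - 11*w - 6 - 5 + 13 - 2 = 6*s^2 - 15*s + 20*w^3 + w^2*(112 - 45*s) + w*(10*s^2 - 52*s + 60)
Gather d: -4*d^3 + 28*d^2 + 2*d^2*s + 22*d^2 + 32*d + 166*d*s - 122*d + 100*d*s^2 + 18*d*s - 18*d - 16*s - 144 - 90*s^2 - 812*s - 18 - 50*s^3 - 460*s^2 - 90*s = -4*d^3 + d^2*(2*s + 50) + d*(100*s^2 + 184*s - 108) - 50*s^3 - 550*s^2 - 918*s - 162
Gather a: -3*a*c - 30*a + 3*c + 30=a*(-3*c - 30) + 3*c + 30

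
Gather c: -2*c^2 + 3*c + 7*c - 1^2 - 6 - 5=-2*c^2 + 10*c - 12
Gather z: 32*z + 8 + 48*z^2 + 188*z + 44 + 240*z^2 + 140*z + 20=288*z^2 + 360*z + 72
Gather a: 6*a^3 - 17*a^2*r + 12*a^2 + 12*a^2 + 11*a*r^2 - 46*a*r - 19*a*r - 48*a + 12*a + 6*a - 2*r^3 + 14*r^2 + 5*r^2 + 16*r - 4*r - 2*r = 6*a^3 + a^2*(24 - 17*r) + a*(11*r^2 - 65*r - 30) - 2*r^3 + 19*r^2 + 10*r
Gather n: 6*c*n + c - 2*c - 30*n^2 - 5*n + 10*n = -c - 30*n^2 + n*(6*c + 5)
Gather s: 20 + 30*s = 30*s + 20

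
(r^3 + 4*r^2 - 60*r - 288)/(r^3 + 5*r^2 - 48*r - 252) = (r - 8)/(r - 7)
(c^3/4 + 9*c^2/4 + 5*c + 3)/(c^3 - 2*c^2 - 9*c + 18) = (c^3 + 9*c^2 + 20*c + 12)/(4*(c^3 - 2*c^2 - 9*c + 18))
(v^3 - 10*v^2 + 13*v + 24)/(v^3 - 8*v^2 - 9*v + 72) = (v + 1)/(v + 3)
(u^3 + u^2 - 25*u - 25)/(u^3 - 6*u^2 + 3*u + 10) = (u + 5)/(u - 2)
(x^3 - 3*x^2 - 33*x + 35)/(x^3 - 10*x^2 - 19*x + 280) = (x - 1)/(x - 8)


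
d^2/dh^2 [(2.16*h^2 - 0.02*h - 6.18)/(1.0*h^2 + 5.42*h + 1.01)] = (-23.4544*h^3 - 50.1696*h^2 - 200.8524*h - 345.982904)/(1.0*h^6 + 16.26*h^5 + 91.1592*h^4 + 192.065288*h^3 + 92.070792*h^2 + 16.586826*h + 1.030301)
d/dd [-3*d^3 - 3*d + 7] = -9*d^2 - 3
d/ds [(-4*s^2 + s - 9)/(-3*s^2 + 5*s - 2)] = (-17*s^2 - 38*s + 43)/(9*s^4 - 30*s^3 + 37*s^2 - 20*s + 4)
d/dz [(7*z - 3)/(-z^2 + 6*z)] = (7*z^2 - 6*z + 18)/(z^2*(z^2 - 12*z + 36))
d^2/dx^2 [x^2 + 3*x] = 2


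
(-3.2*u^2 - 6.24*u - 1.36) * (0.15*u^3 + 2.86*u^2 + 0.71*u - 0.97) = -0.48*u^5 - 10.088*u^4 - 20.3224*u^3 - 5.216*u^2 + 5.0872*u + 1.3192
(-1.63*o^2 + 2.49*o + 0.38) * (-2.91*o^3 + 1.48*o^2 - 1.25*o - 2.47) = 4.7433*o^5 - 9.6583*o^4 + 4.6169*o^3 + 1.476*o^2 - 6.6253*o - 0.9386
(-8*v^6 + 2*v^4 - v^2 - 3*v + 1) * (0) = 0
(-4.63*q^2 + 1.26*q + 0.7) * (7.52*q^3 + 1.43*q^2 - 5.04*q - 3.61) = -34.8176*q^5 + 2.8543*q^4 + 30.401*q^3 + 11.3649*q^2 - 8.0766*q - 2.527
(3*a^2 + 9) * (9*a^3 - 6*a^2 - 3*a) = 27*a^5 - 18*a^4 + 72*a^3 - 54*a^2 - 27*a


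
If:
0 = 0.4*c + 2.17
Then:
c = -5.42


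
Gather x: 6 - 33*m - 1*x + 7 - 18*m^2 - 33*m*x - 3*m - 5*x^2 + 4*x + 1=-18*m^2 - 36*m - 5*x^2 + x*(3 - 33*m) + 14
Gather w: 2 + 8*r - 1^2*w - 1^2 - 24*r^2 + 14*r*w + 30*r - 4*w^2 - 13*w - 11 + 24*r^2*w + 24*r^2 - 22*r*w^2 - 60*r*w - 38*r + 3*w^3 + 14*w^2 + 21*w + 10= 3*w^3 + w^2*(10 - 22*r) + w*(24*r^2 - 46*r + 7)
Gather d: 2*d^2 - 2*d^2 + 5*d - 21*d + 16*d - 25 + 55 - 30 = 0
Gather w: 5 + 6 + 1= 12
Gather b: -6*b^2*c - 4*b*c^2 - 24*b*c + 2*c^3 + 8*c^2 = -6*b^2*c + b*(-4*c^2 - 24*c) + 2*c^3 + 8*c^2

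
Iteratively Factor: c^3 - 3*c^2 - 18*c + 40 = (c - 5)*(c^2 + 2*c - 8) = (c - 5)*(c - 2)*(c + 4)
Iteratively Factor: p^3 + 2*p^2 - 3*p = (p + 3)*(p^2 - p) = (p - 1)*(p + 3)*(p)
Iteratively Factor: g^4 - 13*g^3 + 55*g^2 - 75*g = (g)*(g^3 - 13*g^2 + 55*g - 75) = g*(g - 3)*(g^2 - 10*g + 25) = g*(g - 5)*(g - 3)*(g - 5)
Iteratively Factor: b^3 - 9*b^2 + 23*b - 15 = (b - 3)*(b^2 - 6*b + 5) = (b - 5)*(b - 3)*(b - 1)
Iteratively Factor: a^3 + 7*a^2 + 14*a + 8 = (a + 1)*(a^2 + 6*a + 8) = (a + 1)*(a + 4)*(a + 2)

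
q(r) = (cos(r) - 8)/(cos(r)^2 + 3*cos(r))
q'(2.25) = -4.75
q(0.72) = -2.57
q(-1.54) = -85.39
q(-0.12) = -1.77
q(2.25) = 5.79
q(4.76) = -54.83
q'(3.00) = -0.26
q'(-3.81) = -2.22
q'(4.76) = 1175.56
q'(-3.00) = 0.26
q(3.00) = 4.52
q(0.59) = -2.25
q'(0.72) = -2.94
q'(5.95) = 0.90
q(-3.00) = 4.52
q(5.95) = -1.89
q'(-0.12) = 0.30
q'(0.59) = -2.01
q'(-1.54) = 2810.87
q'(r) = (2*sin(r)*cos(r) + 3*sin(r))*(cos(r) - 8)/(cos(r)^2 + 3*cos(r))^2 - sin(r)/(cos(r)^2 + 3*cos(r))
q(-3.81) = 5.05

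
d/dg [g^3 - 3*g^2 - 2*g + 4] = 3*g^2 - 6*g - 2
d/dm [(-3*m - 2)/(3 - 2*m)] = -13/(2*m - 3)^2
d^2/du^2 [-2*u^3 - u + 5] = -12*u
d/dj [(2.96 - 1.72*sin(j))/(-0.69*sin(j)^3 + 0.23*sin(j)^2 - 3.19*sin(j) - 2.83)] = (-2.3736*sin(j)^3 + 6.5228*sin(j)^2 - 1.3616*sin(j) + 14.31)*cos(j)/(0.4761*sin(j)^6 - 0.3174*sin(j)^5 + 4.4551*sin(j)^4 + 2.438*sin(j)^3 + 8.8743*sin(j)^2 + 18.0554*sin(j) + 8.0089)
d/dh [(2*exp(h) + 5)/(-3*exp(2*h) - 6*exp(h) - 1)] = (6*exp(2*h) + 30*exp(h) + 28)*exp(h)/(9*exp(4*h) + 36*exp(3*h) + 42*exp(2*h) + 12*exp(h) + 1)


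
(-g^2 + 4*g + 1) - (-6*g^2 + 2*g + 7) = 5*g^2 + 2*g - 6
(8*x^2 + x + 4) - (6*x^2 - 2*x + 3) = 2*x^2 + 3*x + 1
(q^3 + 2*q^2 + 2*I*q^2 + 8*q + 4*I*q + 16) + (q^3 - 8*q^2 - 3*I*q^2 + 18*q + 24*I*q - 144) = 2*q^3 - 6*q^2 - I*q^2 + 26*q + 28*I*q - 128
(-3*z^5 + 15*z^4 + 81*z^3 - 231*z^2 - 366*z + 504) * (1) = -3*z^5 + 15*z^4 + 81*z^3 - 231*z^2 - 366*z + 504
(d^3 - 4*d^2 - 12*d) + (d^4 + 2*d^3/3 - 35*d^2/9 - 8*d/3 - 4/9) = d^4 + 5*d^3/3 - 71*d^2/9 - 44*d/3 - 4/9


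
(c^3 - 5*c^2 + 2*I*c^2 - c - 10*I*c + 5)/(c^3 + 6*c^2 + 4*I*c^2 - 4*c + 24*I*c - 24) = (c^3 + c^2*(-5 + 2*I) + c*(-1 - 10*I) + 5)/(c^3 + c^2*(6 + 4*I) + c*(-4 + 24*I) - 24)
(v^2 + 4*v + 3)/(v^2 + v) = (v + 3)/v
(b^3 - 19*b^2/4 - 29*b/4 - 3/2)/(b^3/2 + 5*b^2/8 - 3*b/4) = 2*(4*b^3 - 19*b^2 - 29*b - 6)/(b*(4*b^2 + 5*b - 6))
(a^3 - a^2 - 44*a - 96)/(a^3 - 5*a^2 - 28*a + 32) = (a + 3)/(a - 1)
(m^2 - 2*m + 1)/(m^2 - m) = (m - 1)/m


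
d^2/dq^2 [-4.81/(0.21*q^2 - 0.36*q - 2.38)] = (-0.424242*q^2 + 0.727272*q + 4.81*(0.42*q - 0.36)*(0.84*q - 0.72) + 4.808076)/(-0.21*q^2 + 0.36*q + 2.38)^3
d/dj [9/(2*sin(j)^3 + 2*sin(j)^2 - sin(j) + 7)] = 9*(-6*sin(j)^2 - 4*sin(j) + 1)*cos(j)/(2*sin(j)^3 + 2*sin(j)^2 - sin(j) + 7)^2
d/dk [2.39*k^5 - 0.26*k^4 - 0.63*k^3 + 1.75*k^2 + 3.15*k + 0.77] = 11.95*k^4 - 1.04*k^3 - 1.89*k^2 + 3.5*k + 3.15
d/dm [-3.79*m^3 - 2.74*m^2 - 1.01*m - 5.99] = -11.37*m^2 - 5.48*m - 1.01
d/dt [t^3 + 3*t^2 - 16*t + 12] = 3*t^2 + 6*t - 16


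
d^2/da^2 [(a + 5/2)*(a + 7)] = 2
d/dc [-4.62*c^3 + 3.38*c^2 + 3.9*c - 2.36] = -13.86*c^2 + 6.76*c + 3.9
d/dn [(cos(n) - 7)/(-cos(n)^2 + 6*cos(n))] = (-sin(n) - 42*sin(n)/cos(n)^2 + 14*tan(n))/(cos(n) - 6)^2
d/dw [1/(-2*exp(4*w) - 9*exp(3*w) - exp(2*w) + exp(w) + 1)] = (8*exp(3*w) + 27*exp(2*w) + 2*exp(w) - 1)*exp(w)/(2*exp(4*w) + 9*exp(3*w) + exp(2*w) - exp(w) - 1)^2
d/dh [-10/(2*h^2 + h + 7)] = 10*(4*h + 1)/(2*h^2 + h + 7)^2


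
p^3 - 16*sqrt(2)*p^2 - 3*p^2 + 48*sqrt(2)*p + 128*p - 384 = (p - 3)*(p - 8*sqrt(2))^2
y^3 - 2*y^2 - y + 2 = (y - 2)*(y - 1)*(y + 1)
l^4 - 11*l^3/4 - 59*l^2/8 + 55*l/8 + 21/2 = (l - 4)*(l - 3/2)*(l + 1)*(l + 7/4)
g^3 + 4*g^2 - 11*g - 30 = (g - 3)*(g + 2)*(g + 5)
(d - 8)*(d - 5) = d^2 - 13*d + 40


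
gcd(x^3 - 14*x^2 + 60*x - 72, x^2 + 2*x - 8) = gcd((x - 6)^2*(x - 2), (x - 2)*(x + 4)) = x - 2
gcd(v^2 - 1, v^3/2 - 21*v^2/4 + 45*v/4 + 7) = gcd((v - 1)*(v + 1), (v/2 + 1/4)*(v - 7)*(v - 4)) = 1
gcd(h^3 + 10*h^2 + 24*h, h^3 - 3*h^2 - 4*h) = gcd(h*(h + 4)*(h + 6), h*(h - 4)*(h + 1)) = h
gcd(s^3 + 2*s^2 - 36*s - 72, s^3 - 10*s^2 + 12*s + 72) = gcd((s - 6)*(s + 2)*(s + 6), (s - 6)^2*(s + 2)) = s^2 - 4*s - 12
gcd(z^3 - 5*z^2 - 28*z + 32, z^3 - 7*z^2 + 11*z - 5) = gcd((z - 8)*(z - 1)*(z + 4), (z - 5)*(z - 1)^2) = z - 1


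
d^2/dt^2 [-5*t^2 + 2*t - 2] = -10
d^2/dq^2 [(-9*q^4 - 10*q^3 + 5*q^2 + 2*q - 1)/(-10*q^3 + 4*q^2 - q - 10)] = 2*(-46*q^6 - 3708*q^5 - 6063*q^4 + 4278*q^3 + 6378*q^2 + 2448*q - 439)/(1000*q^9 - 1200*q^8 + 780*q^7 + 2696*q^6 - 2322*q^5 + 1068*q^4 + 2761*q^3 - 1170*q^2 + 300*q + 1000)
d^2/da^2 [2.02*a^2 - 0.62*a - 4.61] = 4.04000000000000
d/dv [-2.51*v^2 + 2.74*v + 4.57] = 2.74 - 5.02*v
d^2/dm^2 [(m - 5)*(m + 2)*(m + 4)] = 6*m + 2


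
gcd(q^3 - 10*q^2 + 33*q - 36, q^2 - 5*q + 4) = q - 4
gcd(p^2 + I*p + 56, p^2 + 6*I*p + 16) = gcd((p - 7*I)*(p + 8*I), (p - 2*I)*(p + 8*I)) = p + 8*I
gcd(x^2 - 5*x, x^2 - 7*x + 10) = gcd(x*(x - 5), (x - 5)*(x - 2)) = x - 5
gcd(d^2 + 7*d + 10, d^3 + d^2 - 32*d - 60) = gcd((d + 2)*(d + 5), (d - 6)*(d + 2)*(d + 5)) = d^2 + 7*d + 10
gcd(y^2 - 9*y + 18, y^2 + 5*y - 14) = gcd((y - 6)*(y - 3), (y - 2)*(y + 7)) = 1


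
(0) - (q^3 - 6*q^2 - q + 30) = -q^3 + 6*q^2 + q - 30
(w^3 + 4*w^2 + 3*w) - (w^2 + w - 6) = w^3 + 3*w^2 + 2*w + 6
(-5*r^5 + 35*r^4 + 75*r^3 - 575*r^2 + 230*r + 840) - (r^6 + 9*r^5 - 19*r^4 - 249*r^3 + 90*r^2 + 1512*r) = -r^6 - 14*r^5 + 54*r^4 + 324*r^3 - 665*r^2 - 1282*r + 840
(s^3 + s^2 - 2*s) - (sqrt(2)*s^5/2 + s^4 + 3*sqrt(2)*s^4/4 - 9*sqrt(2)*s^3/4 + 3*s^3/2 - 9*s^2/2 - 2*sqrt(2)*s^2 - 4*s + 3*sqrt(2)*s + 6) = -sqrt(2)*s^5/2 - 3*sqrt(2)*s^4/4 - s^4 - s^3/2 + 9*sqrt(2)*s^3/4 + 2*sqrt(2)*s^2 + 11*s^2/2 - 3*sqrt(2)*s + 2*s - 6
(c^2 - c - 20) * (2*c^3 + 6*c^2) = 2*c^5 + 4*c^4 - 46*c^3 - 120*c^2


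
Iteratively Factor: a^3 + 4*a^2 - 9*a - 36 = (a - 3)*(a^2 + 7*a + 12) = (a - 3)*(a + 4)*(a + 3)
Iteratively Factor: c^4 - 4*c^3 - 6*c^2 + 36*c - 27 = (c + 3)*(c^3 - 7*c^2 + 15*c - 9) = (c - 1)*(c + 3)*(c^2 - 6*c + 9) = (c - 3)*(c - 1)*(c + 3)*(c - 3)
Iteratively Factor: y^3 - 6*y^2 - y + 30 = (y - 3)*(y^2 - 3*y - 10) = (y - 5)*(y - 3)*(y + 2)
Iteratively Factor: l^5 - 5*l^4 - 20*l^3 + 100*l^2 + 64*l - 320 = (l - 5)*(l^4 - 20*l^2 + 64) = (l - 5)*(l + 2)*(l^3 - 2*l^2 - 16*l + 32) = (l - 5)*(l - 4)*(l + 2)*(l^2 + 2*l - 8) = (l - 5)*(l - 4)*(l + 2)*(l + 4)*(l - 2)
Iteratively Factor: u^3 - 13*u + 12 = (u + 4)*(u^2 - 4*u + 3) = (u - 3)*(u + 4)*(u - 1)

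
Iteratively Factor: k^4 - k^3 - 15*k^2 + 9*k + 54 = (k + 3)*(k^3 - 4*k^2 - 3*k + 18) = (k - 3)*(k + 3)*(k^2 - k - 6) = (k - 3)*(k + 2)*(k + 3)*(k - 3)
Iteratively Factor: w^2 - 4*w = (w - 4)*(w)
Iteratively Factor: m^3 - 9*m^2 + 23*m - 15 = (m - 1)*(m^2 - 8*m + 15) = (m - 5)*(m - 1)*(m - 3)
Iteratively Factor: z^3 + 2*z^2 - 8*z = (z + 4)*(z^2 - 2*z) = (z - 2)*(z + 4)*(z)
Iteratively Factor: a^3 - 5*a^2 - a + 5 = (a - 1)*(a^2 - 4*a - 5) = (a - 5)*(a - 1)*(a + 1)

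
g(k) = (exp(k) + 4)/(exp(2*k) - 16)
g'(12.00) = 0.00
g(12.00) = 0.00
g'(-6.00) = 0.00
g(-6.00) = -0.25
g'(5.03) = -0.01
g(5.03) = 0.01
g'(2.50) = -0.18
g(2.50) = 0.12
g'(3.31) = -0.05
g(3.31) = 0.04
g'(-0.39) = -0.06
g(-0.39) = -0.30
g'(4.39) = -0.01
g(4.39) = 0.01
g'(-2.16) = -0.01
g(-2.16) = -0.26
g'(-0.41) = -0.06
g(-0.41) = -0.30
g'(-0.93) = -0.03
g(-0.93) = -0.28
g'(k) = -2*(exp(k) + 4)*exp(2*k)/(exp(2*k) - 16)^2 + exp(k)/(exp(2*k) - 16) = -exp(k)/(exp(2*k) - 8*exp(k) + 16)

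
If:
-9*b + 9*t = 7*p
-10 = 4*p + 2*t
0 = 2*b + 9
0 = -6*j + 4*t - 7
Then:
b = -9/2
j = -213/50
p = -9/50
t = -116/25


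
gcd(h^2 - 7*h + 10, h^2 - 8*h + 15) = h - 5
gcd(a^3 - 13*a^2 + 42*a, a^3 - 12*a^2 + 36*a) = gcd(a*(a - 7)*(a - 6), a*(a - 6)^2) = a^2 - 6*a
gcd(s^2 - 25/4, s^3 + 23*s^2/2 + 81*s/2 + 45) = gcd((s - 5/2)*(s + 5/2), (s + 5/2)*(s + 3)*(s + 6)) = s + 5/2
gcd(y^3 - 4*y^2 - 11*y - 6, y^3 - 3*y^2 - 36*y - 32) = y + 1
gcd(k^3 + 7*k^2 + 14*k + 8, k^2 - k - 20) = k + 4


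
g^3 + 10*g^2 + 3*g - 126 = (g - 3)*(g + 6)*(g + 7)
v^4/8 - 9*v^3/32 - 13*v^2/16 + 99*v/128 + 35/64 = (v/4 + 1/2)*(v/2 + 1/4)*(v - 7/2)*(v - 5/4)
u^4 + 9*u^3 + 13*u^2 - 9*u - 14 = (u - 1)*(u + 1)*(u + 2)*(u + 7)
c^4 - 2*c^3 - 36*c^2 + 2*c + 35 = (c - 7)*(c - 1)*(c + 1)*(c + 5)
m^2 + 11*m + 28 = (m + 4)*(m + 7)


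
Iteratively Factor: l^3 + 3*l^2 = (l)*(l^2 + 3*l) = l^2*(l + 3)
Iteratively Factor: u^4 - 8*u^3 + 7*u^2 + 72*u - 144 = (u - 4)*(u^3 - 4*u^2 - 9*u + 36) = (u - 4)^2*(u^2 - 9) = (u - 4)^2*(u + 3)*(u - 3)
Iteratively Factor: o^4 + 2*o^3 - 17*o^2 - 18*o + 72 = (o + 3)*(o^3 - o^2 - 14*o + 24) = (o + 3)*(o + 4)*(o^2 - 5*o + 6) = (o - 2)*(o + 3)*(o + 4)*(o - 3)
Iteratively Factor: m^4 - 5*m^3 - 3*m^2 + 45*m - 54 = (m - 3)*(m^3 - 2*m^2 - 9*m + 18) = (m - 3)*(m + 3)*(m^2 - 5*m + 6) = (m - 3)^2*(m + 3)*(m - 2)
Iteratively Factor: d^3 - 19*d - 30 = (d + 2)*(d^2 - 2*d - 15) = (d - 5)*(d + 2)*(d + 3)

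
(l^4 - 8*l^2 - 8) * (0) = 0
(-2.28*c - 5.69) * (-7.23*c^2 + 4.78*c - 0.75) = 16.4844*c^3 + 30.2403*c^2 - 25.4882*c + 4.2675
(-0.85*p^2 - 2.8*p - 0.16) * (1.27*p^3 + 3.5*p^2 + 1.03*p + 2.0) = -1.0795*p^5 - 6.531*p^4 - 10.8787*p^3 - 5.144*p^2 - 5.7648*p - 0.32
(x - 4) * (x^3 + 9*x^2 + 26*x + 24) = x^4 + 5*x^3 - 10*x^2 - 80*x - 96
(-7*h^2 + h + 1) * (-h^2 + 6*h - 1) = 7*h^4 - 43*h^3 + 12*h^2 + 5*h - 1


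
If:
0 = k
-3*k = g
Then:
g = 0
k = 0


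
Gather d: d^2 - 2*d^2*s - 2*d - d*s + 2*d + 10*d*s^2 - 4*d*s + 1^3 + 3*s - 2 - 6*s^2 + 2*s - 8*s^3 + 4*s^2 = d^2*(1 - 2*s) + d*(10*s^2 - 5*s) - 8*s^3 - 2*s^2 + 5*s - 1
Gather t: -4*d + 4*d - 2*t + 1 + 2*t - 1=0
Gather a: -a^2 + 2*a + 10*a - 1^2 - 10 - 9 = -a^2 + 12*a - 20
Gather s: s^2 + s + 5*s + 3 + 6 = s^2 + 6*s + 9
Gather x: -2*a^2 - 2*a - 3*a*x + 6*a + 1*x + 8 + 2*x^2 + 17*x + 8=-2*a^2 + 4*a + 2*x^2 + x*(18 - 3*a) + 16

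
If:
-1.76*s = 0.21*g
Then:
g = -8.38095238095238*s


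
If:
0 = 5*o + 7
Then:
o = -7/5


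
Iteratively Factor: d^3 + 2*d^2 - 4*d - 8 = (d + 2)*(d^2 - 4) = (d + 2)^2*(d - 2)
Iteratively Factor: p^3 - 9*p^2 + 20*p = (p - 4)*(p^2 - 5*p) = (p - 5)*(p - 4)*(p)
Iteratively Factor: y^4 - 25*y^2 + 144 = (y - 3)*(y^3 + 3*y^2 - 16*y - 48) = (y - 4)*(y - 3)*(y^2 + 7*y + 12) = (y - 4)*(y - 3)*(y + 3)*(y + 4)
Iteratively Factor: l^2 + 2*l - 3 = (l + 3)*(l - 1)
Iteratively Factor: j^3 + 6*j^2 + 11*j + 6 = (j + 3)*(j^2 + 3*j + 2) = (j + 2)*(j + 3)*(j + 1)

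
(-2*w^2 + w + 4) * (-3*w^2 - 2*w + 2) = 6*w^4 + w^3 - 18*w^2 - 6*w + 8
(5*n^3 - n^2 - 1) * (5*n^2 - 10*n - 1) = 25*n^5 - 55*n^4 + 5*n^3 - 4*n^2 + 10*n + 1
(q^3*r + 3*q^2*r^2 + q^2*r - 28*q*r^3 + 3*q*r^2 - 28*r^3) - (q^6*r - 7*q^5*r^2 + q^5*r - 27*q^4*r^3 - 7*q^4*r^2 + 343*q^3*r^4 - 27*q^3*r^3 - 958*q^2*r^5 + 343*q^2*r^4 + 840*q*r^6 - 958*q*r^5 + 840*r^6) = -q^6*r + 7*q^5*r^2 - q^5*r + 27*q^4*r^3 + 7*q^4*r^2 - 343*q^3*r^4 + 27*q^3*r^3 + q^3*r + 958*q^2*r^5 - 343*q^2*r^4 + 3*q^2*r^2 + q^2*r - 840*q*r^6 + 958*q*r^5 - 28*q*r^3 + 3*q*r^2 - 840*r^6 - 28*r^3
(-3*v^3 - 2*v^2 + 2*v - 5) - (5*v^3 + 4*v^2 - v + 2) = -8*v^3 - 6*v^2 + 3*v - 7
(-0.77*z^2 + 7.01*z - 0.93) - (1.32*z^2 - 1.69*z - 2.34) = -2.09*z^2 + 8.7*z + 1.41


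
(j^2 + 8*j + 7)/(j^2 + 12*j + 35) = (j + 1)/(j + 5)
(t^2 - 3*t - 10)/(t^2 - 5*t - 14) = (t - 5)/(t - 7)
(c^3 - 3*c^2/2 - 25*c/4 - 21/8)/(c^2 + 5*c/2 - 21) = (c^2 + 2*c + 3/4)/(c + 6)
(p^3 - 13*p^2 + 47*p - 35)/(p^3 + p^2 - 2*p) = (p^2 - 12*p + 35)/(p*(p + 2))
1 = 1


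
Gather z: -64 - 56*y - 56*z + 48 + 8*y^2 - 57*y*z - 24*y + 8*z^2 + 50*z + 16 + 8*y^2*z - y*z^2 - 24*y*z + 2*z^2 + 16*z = 8*y^2 - 80*y + z^2*(10 - y) + z*(8*y^2 - 81*y + 10)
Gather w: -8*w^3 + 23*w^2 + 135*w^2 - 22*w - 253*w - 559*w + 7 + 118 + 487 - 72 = -8*w^3 + 158*w^2 - 834*w + 540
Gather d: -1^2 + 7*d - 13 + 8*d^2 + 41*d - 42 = 8*d^2 + 48*d - 56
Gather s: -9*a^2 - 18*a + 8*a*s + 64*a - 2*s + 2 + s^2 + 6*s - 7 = -9*a^2 + 46*a + s^2 + s*(8*a + 4) - 5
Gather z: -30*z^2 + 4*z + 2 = -30*z^2 + 4*z + 2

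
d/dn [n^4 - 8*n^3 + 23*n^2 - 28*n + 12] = 4*n^3 - 24*n^2 + 46*n - 28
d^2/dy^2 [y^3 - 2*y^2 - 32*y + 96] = 6*y - 4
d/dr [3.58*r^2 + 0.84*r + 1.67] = 7.16*r + 0.84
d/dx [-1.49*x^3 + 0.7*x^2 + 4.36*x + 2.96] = -4.47*x^2 + 1.4*x + 4.36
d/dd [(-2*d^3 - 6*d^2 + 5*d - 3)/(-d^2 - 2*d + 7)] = (2*d^4 + 8*d^3 - 25*d^2 - 90*d + 29)/(d^4 + 4*d^3 - 10*d^2 - 28*d + 49)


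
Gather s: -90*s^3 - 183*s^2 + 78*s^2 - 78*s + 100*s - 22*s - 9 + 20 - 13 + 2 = -90*s^3 - 105*s^2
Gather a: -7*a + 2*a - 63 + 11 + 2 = -5*a - 50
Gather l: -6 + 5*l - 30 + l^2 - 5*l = l^2 - 36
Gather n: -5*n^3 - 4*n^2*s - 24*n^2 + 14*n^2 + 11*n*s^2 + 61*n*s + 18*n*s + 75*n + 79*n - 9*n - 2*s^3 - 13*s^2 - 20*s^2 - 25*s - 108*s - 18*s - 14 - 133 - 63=-5*n^3 + n^2*(-4*s - 10) + n*(11*s^2 + 79*s + 145) - 2*s^3 - 33*s^2 - 151*s - 210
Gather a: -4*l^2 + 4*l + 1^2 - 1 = -4*l^2 + 4*l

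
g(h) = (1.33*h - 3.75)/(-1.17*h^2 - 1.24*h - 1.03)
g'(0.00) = -5.67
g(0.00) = 3.64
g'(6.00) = -0.00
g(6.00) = -0.08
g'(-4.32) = 0.20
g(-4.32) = 0.54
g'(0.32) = -3.62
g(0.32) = 2.15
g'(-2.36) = 1.09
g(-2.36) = 1.49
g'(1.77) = -0.35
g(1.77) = 0.20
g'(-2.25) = 1.25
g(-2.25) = 1.62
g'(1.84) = -0.32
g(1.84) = 0.18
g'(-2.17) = 1.37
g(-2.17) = 1.72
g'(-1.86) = 2.04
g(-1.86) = 2.25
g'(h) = (1.33*h - 3.75)*(2.34*h + 1.24)/(-1.17*h^2 - 1.24*h - 1.03)^2 + 1.33/(-1.17*h^2 - 1.24*h - 1.03) = (1.5561*h^2 - 8.775*h - 6.0199)/(1.3689*h^4 + 2.9016*h^3 + 3.9478*h^2 + 2.5544*h + 1.0609)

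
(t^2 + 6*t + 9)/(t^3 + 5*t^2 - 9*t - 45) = (t + 3)/(t^2 + 2*t - 15)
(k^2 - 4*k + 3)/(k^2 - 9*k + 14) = (k^2 - 4*k + 3)/(k^2 - 9*k + 14)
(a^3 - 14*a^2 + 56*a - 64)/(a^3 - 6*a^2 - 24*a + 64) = (a - 4)/(a + 4)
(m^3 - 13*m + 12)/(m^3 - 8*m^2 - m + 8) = (m^2 + m - 12)/(m^2 - 7*m - 8)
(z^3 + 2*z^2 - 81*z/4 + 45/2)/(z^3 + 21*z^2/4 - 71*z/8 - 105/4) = 2*(2*z - 3)/(4*z + 7)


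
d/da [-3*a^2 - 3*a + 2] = -6*a - 3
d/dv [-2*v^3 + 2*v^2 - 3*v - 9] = -6*v^2 + 4*v - 3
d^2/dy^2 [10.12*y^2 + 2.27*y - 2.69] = 20.2400000000000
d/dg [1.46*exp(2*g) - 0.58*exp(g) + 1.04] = (2.92*exp(g) - 0.58)*exp(g)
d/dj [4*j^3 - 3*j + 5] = 12*j^2 - 3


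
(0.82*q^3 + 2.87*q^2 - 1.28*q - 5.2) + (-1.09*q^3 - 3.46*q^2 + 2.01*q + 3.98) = -0.27*q^3 - 0.59*q^2 + 0.73*q - 1.22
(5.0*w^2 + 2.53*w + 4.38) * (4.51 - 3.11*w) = -15.55*w^3 + 14.6817*w^2 - 2.2115*w + 19.7538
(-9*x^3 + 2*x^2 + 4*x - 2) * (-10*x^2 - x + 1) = 90*x^5 - 11*x^4 - 51*x^3 + 18*x^2 + 6*x - 2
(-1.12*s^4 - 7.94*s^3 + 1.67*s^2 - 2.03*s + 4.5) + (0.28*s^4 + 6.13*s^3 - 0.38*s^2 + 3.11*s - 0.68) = -0.84*s^4 - 1.81*s^3 + 1.29*s^2 + 1.08*s + 3.82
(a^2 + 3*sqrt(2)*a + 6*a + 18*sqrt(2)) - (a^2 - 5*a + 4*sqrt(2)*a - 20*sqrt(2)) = -sqrt(2)*a + 11*a + 38*sqrt(2)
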